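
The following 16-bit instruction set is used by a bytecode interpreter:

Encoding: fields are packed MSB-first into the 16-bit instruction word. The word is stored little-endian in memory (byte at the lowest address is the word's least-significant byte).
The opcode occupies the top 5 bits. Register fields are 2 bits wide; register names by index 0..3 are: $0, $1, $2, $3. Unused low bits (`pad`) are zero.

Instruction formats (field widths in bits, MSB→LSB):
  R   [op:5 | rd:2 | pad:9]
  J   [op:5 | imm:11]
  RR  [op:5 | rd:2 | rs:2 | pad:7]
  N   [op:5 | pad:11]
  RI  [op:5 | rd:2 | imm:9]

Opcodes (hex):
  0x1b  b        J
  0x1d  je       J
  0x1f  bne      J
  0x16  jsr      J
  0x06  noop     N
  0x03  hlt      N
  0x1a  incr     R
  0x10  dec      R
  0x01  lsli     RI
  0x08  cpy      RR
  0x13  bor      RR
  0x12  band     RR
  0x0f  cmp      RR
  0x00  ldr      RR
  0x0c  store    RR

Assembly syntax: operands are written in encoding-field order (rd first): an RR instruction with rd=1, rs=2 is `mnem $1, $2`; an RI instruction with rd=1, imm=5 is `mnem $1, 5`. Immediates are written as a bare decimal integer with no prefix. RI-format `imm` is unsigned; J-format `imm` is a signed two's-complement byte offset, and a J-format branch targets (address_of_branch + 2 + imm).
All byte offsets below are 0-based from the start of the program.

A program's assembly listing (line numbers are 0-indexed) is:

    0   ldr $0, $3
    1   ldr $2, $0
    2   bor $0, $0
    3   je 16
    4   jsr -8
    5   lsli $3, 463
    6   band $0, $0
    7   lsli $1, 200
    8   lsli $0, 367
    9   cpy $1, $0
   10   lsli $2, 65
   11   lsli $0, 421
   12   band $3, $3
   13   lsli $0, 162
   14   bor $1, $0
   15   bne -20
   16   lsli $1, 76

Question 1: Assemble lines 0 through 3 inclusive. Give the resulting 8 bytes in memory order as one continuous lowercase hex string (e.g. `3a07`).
80010004009810e8

0. ldr fields op=0x0:5|rd=0:2|rs=3:2|pad=0:7 → word 0180h → 80 01
1. ldr fields op=0x0:5|rd=2:2|rs=0:2|pad=0:7 → word 0400h → 00 04
2. bor fields op=0x13:5|rd=0:2|rs=0:2|pad=0:7 → word 9800h → 00 98
3. je fields op=0x1d:5|imm=16:11 → word e810h → 10 e8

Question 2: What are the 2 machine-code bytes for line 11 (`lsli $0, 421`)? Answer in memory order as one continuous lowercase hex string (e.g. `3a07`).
L11: lsli op=0x1:5|rd=0:2|imm=421:9 ⇒ 0x09a5 ⇒ little a5 09

a509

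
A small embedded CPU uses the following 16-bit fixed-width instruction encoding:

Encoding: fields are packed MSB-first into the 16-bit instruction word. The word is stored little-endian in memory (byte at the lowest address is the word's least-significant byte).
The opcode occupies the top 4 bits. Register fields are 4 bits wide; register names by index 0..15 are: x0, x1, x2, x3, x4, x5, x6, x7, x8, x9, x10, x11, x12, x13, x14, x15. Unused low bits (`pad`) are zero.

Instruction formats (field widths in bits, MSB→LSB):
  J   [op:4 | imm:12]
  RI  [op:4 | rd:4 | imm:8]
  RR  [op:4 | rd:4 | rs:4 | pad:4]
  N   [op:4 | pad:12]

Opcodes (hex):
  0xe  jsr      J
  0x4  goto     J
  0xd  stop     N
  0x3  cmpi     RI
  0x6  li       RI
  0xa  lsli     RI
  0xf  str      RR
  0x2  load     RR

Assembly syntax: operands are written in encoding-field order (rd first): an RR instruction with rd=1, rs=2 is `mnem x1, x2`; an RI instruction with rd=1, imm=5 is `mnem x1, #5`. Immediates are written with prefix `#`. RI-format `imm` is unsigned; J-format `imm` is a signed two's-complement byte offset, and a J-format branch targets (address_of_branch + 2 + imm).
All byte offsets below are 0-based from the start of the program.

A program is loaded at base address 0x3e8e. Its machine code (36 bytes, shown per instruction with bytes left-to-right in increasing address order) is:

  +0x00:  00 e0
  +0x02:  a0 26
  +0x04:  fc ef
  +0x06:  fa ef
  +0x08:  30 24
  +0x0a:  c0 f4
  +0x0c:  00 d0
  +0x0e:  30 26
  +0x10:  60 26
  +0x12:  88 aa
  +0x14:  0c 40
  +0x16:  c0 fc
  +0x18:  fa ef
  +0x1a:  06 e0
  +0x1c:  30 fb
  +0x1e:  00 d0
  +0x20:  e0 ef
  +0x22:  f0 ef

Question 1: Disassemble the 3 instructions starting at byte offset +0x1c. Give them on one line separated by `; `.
[1c] 30 fb → 0xfb30
  top 4b → 0xf → str [RR]
  [11:8] rd=11 = x11
  [7:4] rs=3 = x3
[1e] 00 d0 → 0xd000
  top 4b → 0xd → stop [N]
[20] e0 ef → 0xefe0
  top 4b → 0xe → jsr [J]
  [11:0] imm=4064 (s12→-32) = #-32

str x11, x3; stop; jsr #-32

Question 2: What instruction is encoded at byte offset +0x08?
[08] 30 24 → 0x2430
  op=0x2430>>12=0x2 ⇒ load (RR)
  rd: (w>>8)&0xf=0x4 → x4
  rs: (w>>4)&0xf=0x3 → x3

load x4, x3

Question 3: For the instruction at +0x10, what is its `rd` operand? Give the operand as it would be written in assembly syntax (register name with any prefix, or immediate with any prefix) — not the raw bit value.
off 0x10: read 60 26 as little → 0x2660
  op=0x2660>>12=0x2 ⇒ load (RR)
  rd: (w>>8)&0xf=0x6 → x6
  rs: (w>>4)&0xf=0x6 → x6

x6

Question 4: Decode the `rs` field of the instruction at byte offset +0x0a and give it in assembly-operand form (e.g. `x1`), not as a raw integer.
@+0a  little-endian(c0 f4) = 0xf4c0
  op=0xf4c0>>12=0xf ⇒ str (RR)
  rd@[11:8]=0x4 ⇒ x4
  rs@[7:4]=0xc ⇒ x12

x12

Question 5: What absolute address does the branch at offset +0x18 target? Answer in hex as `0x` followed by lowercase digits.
@+18  little-endian(fa ef) = 0xeffa
  top 4b → 0xe → jsr [J]
  [11:0] imm=4090 (s12→-6) = #-6
  target = base 0x3e8e + off 0x18 + 2 + imm -6 = 0x3ea2

0x3ea2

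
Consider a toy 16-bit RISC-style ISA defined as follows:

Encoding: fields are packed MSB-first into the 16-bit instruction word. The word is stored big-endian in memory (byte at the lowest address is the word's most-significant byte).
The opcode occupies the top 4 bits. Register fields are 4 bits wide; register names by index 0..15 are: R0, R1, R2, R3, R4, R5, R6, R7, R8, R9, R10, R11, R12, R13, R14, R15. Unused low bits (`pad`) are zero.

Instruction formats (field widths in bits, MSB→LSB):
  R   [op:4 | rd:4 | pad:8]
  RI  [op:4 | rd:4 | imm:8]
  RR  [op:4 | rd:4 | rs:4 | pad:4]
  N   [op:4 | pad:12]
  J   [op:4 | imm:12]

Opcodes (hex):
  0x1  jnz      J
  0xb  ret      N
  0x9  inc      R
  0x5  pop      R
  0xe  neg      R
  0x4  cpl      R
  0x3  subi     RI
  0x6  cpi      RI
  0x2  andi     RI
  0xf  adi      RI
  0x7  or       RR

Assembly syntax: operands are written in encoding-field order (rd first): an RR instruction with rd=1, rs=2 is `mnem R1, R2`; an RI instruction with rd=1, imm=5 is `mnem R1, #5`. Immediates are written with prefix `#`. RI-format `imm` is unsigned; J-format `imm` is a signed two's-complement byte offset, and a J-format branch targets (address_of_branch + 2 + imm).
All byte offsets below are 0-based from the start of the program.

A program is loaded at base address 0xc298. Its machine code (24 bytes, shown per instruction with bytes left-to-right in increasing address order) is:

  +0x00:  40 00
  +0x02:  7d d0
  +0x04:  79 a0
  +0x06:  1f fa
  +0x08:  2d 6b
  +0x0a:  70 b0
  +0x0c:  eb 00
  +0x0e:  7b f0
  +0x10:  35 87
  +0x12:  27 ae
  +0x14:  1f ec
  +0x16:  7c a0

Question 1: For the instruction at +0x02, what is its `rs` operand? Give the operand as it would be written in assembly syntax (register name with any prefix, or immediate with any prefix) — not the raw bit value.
@+02  big-endian(7d d0) = 0x7dd0
  top 4b → 0x7 → or [RR]
  rd: (w>>8)&0xf=0xd → R13
  rs: (w>>4)&0xf=0xd → R13

R13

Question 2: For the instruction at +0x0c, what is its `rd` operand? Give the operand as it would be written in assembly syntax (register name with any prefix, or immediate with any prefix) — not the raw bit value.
[0c] eb 00 → 0xeb00
  top 4b → 0xe → neg [R]
  rd: (w>>8)&0xf=0xb → R11

R11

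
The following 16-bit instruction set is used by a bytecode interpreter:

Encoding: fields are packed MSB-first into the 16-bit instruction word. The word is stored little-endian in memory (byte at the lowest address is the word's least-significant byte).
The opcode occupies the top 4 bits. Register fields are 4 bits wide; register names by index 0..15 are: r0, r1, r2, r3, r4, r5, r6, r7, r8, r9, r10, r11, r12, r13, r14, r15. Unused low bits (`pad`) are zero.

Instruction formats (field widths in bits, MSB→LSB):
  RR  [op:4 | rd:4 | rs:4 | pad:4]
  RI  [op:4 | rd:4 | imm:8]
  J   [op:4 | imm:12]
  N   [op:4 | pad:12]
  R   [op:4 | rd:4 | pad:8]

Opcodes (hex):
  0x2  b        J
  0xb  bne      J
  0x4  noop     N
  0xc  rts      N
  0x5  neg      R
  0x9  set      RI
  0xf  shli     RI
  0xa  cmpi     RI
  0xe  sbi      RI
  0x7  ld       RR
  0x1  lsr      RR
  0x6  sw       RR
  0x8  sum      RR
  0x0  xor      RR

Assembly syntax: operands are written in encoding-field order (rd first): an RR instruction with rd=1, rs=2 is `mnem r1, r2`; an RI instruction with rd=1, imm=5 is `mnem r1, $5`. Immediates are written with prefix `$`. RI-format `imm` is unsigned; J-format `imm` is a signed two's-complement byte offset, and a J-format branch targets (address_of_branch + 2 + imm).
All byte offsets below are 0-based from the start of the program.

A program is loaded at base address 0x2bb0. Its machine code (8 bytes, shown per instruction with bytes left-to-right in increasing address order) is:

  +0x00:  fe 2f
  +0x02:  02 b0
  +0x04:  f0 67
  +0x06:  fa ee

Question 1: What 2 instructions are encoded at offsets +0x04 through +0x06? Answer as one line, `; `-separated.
sw r7, r15; sbi r14, $250

[04] f0 67 → 0x67f0
  opcode bits[15:12]=0x6: sw/RR
  [11:8] rd=7 = r7
  [7:4] rs=15 = r15
[06] fa ee → 0xeefa
  opcode bits[15:12]=0xe: sbi/RI
  [11:8] rd=14 = r14
  [7:0] imm=250 = $250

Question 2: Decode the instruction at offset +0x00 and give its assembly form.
b $-2

off 0x00: read fe 2f as little → 0x2ffe
  opcode bits[15:12]=0x2: b/J
  imm@[11:0]=0xffe (s12→-2) ⇒ $-2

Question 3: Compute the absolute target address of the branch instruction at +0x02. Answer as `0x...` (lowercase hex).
0x2bb6

off 0x02: read 02 b0 as little → 0xb002
  op=0xb002>>12=0xb ⇒ bne (J)
  imm: (w>>0)&0xfff=0x2 → $2
  target = base 0x2bb0 + off 0x02 + 2 + imm 2 = 0x2bb6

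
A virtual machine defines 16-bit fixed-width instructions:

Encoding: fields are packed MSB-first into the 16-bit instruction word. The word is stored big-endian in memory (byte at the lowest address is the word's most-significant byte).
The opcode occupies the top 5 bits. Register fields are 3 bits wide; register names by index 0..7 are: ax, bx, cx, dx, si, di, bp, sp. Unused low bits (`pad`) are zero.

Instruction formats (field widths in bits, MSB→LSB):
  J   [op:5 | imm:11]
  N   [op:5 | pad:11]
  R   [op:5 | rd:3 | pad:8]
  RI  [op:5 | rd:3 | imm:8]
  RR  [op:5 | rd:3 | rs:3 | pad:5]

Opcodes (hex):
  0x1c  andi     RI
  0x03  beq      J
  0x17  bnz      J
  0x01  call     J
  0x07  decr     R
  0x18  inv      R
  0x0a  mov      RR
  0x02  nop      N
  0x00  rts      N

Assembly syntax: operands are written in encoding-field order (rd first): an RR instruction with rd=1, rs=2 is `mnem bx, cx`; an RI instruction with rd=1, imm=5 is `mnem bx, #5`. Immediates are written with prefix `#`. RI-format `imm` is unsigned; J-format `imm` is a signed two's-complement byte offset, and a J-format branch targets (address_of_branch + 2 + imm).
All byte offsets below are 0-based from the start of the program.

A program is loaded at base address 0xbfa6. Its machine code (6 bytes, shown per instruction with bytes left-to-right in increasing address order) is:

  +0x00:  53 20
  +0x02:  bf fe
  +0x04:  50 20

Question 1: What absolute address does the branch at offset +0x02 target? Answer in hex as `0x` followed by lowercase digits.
0xbfa8

@+02  big-endian(bf fe) = 0xbffe
  top 5b → 0x17 → bnz [J]
  imm: (w>>0)&0x7ff=0x7fe (s11→-2) → #-2
  target = base 0xbfa6 + off 0x02 + 2 + imm -2 = 0xbfa8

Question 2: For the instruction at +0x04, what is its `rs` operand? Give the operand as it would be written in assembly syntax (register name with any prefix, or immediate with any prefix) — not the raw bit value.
bx

[04] 50 20 → 0x5020
  opcode bits[15:11]=0xa: mov/RR
  rd@[10:8]=0x0 ⇒ ax
  rs@[7:5]=0x1 ⇒ bx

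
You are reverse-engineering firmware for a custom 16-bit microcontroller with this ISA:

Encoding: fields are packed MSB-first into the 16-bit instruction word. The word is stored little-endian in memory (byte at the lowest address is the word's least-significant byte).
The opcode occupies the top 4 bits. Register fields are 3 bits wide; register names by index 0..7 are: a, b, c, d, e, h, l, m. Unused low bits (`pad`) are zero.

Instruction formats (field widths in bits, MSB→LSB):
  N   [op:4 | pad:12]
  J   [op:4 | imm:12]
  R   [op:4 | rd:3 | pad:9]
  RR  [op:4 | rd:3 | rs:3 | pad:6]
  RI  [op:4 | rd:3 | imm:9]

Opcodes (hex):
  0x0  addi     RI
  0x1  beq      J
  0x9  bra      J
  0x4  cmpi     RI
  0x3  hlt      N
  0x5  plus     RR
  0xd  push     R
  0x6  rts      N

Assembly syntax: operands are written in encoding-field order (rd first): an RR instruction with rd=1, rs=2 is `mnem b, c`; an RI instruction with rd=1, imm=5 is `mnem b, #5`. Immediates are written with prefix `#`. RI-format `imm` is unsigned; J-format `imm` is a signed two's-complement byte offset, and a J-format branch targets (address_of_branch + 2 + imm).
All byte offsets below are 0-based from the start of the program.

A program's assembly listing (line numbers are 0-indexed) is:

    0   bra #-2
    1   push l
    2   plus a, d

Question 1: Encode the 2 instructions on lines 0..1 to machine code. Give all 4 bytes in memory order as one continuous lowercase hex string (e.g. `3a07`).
fe9f00dc

line 0 (bra): pack op=0x9:4|imm=-2:12 = 0x9ffe; little→ fe 9f
line 1 (push): pack op=0xd:4|rd=6:3|pad=0:9 = 0xdc00; little→ 00 dc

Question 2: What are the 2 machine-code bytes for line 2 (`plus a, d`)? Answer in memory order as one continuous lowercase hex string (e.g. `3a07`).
line 2 (plus): pack op=0x5:4|rd=0:3|rs=3:3|pad=0:6 = 0x50c0; little→ c0 50

c050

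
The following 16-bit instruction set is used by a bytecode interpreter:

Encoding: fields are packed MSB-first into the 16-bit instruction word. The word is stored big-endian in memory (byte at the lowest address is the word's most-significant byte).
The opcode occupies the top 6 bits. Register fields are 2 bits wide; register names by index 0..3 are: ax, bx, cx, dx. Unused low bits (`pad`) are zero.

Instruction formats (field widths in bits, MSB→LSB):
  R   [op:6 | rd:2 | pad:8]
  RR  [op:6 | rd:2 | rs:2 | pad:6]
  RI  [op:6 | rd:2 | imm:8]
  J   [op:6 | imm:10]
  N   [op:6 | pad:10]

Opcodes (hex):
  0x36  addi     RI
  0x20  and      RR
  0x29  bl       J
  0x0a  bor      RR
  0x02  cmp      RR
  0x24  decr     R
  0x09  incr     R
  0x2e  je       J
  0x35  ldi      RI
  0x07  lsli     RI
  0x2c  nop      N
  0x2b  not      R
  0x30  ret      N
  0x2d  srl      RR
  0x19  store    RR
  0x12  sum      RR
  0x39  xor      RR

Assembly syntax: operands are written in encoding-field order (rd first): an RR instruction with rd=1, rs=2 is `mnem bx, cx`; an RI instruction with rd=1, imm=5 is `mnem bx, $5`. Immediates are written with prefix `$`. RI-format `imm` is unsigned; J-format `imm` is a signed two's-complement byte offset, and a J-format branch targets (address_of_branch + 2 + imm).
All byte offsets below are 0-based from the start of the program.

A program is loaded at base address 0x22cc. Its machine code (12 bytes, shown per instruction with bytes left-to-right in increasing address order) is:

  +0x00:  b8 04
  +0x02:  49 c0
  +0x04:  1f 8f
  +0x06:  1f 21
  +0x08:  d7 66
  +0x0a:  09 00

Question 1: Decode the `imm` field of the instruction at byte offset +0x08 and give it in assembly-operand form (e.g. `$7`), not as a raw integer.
$102

off 0x08: read d7 66 as big → 0xd766
  top 6b → 0x35 → ldi [RI]
  rd@[9:8]=0x3 ⇒ dx
  imm@[7:0]=0x66 ⇒ $102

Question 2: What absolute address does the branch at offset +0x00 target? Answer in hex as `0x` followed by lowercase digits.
0x22d2

@+00  big-endian(b8 04) = 0xb804
  top 6b → 0x2e → je [J]
  imm: (w>>0)&0x3ff=0x4 → $4
  target = base 0x22cc + off 0x00 + 2 + imm 4 = 0x22d2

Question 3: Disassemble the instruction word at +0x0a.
cmp bx, ax

@+0a  big-endian(09 00) = 0x0900
  op=0x0900>>10=0x2 ⇒ cmp (RR)
  rd@[9:8]=0x1 ⇒ bx
  rs@[7:6]=0x0 ⇒ ax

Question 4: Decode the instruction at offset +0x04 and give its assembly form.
off 0x04: read 1f 8f as big → 0x1f8f
  op=0x1f8f>>10=0x7 ⇒ lsli (RI)
  rd: (w>>8)&0x3=0x3 → dx
  imm: (w>>0)&0xff=0x8f → $143

lsli dx, $143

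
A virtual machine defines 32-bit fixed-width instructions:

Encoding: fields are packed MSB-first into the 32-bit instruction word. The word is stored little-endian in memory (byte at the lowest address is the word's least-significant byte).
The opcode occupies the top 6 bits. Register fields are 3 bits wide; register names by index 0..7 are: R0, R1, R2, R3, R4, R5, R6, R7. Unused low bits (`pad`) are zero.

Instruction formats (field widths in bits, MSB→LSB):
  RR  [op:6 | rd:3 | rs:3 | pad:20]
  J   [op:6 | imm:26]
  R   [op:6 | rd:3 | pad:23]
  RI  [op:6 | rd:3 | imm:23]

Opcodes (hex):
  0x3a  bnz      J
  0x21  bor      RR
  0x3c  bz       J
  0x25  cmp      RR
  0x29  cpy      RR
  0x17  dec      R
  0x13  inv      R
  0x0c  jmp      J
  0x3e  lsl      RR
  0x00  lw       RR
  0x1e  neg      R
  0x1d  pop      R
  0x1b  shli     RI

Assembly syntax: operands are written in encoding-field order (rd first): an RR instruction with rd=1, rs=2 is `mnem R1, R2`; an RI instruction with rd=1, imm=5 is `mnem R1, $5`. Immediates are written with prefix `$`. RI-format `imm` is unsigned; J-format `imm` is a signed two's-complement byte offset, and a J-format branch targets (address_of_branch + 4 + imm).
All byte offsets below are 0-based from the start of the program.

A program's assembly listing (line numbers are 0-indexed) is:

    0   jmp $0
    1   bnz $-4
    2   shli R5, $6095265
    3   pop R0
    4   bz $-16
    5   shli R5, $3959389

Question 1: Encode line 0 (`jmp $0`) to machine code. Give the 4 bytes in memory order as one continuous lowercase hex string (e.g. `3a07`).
00000030

L0: jmp op=0xc:6|imm=0:26 ⇒ 0x30000000 ⇒ little 00 00 00 30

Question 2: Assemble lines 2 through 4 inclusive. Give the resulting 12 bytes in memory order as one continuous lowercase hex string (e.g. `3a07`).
L2: shli op=0x1b:6|rd=5:3|imm=6095265:23 ⇒ 0x6edd01a1 ⇒ little a1 01 dd 6e
L3: pop op=0x1d:6|rd=0:3|pad=0:23 ⇒ 0x74000000 ⇒ little 00 00 00 74
L4: bz op=0x3c:6|imm=-16:26 ⇒ 0xf3fffff0 ⇒ little f0 ff ff f3

a101dd6e00000074f0fffff3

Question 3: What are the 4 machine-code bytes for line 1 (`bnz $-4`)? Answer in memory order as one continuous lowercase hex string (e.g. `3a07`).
L1: bnz op=0x3a:6|imm=-4:26 ⇒ 0xebfffffc ⇒ little fc ff ff eb

fcffffeb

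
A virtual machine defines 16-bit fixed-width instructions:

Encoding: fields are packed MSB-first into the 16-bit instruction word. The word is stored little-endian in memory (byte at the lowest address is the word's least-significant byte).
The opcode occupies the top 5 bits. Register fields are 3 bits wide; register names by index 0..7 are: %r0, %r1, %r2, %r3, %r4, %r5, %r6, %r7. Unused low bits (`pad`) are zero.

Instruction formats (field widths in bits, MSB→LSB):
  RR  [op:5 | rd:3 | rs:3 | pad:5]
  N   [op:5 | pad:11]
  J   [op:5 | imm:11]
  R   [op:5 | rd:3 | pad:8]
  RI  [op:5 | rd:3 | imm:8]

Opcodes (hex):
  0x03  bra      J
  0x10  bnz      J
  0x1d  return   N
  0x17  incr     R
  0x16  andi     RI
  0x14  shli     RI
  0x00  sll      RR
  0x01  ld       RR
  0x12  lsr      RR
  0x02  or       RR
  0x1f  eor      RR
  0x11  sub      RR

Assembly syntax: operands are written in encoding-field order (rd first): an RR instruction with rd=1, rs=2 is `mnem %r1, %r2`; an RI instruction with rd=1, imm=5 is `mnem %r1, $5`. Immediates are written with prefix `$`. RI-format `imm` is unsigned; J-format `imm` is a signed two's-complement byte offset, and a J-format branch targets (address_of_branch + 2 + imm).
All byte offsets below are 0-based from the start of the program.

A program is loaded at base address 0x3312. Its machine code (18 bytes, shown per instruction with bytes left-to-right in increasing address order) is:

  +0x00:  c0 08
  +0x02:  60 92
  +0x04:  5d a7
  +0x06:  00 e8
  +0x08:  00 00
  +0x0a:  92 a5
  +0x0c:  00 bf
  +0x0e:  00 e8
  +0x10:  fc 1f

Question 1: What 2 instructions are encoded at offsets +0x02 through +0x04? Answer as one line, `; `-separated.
+0x02: 60 92 ⇒ word 0x9260 (little)
  opcode bits[15:11]=0x12: lsr/RR
  rd@[10:8]=0x2 ⇒ %r2
  rs@[7:5]=0x3 ⇒ %r3
+0x04: 5d a7 ⇒ word 0xa75d (little)
  opcode bits[15:11]=0x14: shli/RI
  rd@[10:8]=0x7 ⇒ %r7
  imm@[7:0]=0x5d ⇒ $93

lsr %r2, %r3; shli %r7, $93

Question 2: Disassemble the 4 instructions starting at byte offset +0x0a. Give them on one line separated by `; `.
@+0a  little-endian(92 a5) = 0xa592
  opcode bits[15:11]=0x14: shli/RI
  rd: (w>>8)&0x7=0x5 → %r5
  imm: (w>>0)&0xff=0x92 → $146
@+0c  little-endian(00 bf) = 0xbf00
  opcode bits[15:11]=0x17: incr/R
  rd: (w>>8)&0x7=0x7 → %r7
@+0e  little-endian(00 e8) = 0xe800
  opcode bits[15:11]=0x1d: return/N
@+10  little-endian(fc 1f) = 0x1ffc
  opcode bits[15:11]=0x3: bra/J
  imm: (w>>0)&0x7ff=0x7fc (s11→-4) → $-4

shli %r5, $146; incr %r7; return; bra $-4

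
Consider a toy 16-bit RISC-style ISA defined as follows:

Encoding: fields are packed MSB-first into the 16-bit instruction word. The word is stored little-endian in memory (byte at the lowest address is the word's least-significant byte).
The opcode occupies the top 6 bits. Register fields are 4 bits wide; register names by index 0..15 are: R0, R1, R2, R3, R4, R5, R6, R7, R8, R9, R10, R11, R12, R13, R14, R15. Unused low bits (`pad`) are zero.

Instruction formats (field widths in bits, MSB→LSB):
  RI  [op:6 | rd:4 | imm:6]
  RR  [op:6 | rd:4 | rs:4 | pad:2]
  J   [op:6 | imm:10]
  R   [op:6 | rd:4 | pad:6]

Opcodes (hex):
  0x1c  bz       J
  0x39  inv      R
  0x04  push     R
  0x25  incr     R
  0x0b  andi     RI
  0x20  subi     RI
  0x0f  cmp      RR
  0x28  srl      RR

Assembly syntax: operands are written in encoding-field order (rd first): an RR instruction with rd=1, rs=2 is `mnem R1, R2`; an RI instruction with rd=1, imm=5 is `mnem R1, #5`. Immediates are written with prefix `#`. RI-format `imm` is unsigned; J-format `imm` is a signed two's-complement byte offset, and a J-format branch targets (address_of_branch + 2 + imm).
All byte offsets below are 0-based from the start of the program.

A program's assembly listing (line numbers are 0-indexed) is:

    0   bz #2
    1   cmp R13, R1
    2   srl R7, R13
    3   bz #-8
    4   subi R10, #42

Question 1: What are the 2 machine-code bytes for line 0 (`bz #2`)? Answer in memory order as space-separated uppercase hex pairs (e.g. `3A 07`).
02 70

0. bz fields op=0x1c:6|imm=2:10 → word 7002h → 02 70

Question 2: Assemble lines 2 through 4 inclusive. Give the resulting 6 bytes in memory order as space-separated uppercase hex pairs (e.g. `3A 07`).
F4 A1 F8 73 AA 82

line 2 (srl): pack op=0x28:6|rd=7:4|rs=13:4|pad=0:2 = 0xa1f4; little→ f4 a1
line 3 (bz): pack op=0x1c:6|imm=-8:10 = 0x73f8; little→ f8 73
line 4 (subi): pack op=0x20:6|rd=10:4|imm=42:6 = 0x82aa; little→ aa 82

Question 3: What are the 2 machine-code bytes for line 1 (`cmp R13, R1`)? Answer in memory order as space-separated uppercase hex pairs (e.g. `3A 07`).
L1: cmp op=0xf:6|rd=13:4|rs=1:4|pad=0:2 ⇒ 0x3f44 ⇒ little 44 3f

44 3F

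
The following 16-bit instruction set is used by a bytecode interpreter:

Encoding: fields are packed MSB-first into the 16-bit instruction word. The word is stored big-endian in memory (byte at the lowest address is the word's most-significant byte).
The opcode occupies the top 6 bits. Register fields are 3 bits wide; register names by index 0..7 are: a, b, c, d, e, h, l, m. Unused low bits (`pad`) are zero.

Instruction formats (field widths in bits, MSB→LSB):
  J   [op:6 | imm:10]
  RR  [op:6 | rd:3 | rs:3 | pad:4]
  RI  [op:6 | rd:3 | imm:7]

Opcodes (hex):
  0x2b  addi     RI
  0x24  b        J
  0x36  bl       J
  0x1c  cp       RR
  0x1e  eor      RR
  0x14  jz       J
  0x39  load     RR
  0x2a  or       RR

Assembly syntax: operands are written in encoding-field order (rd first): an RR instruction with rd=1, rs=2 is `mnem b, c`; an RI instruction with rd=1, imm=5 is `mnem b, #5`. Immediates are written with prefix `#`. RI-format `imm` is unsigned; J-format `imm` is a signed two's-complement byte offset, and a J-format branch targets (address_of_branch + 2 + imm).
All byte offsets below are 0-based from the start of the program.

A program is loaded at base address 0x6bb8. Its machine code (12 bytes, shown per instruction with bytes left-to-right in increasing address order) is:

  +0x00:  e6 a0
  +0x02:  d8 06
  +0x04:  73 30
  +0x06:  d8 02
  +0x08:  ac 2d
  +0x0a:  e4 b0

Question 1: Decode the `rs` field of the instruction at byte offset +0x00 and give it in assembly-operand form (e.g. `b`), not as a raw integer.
c

[00] e6 a0 → 0xe6a0
  op=0xe6a0>>10=0x39 ⇒ load (RR)
  [9:7] rd=5 = h
  [6:4] rs=2 = c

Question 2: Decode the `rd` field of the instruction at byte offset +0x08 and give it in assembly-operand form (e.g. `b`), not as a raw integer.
@+08  big-endian(ac 2d) = 0xac2d
  op=0xac2d>>10=0x2b ⇒ addi (RI)
  rd: (w>>7)&0x7=0x0 → a
  imm: (w>>0)&0x7f=0x2d → #45

a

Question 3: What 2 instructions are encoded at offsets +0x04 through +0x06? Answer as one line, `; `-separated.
cp l, d; bl #2

@+04  big-endian(73 30) = 0x7330
  opcode bits[15:10]=0x1c: cp/RR
  [9:7] rd=6 = l
  [6:4] rs=3 = d
@+06  big-endian(d8 02) = 0xd802
  opcode bits[15:10]=0x36: bl/J
  [9:0] imm=2 = #2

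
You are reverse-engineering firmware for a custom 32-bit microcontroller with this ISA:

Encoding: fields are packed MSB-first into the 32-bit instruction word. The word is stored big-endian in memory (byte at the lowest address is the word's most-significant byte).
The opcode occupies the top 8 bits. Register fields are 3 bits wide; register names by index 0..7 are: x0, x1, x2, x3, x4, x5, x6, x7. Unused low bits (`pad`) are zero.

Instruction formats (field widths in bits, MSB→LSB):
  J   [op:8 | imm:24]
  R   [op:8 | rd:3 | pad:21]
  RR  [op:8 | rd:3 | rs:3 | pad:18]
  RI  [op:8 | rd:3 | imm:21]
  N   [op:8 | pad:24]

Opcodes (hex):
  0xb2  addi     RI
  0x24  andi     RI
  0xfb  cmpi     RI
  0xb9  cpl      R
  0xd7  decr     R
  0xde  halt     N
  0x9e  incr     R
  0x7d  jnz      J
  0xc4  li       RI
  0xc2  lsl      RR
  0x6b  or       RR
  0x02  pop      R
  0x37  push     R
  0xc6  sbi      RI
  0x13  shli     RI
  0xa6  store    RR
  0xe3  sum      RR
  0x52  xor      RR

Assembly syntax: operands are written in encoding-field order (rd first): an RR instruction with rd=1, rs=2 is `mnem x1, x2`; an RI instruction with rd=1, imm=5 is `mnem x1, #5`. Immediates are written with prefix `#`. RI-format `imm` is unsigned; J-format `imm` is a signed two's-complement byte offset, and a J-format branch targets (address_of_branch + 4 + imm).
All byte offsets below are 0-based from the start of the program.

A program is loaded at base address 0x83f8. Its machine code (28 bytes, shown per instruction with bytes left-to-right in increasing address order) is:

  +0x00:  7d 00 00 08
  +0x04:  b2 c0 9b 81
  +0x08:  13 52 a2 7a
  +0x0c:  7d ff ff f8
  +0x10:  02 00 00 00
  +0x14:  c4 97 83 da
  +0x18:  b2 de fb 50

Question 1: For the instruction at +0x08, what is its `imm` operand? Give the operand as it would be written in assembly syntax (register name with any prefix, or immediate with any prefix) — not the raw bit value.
#1221242

off 0x08: read 13 52 a2 7a as big → 0x1352a27a
  op=0x1352a27a>>24=0x13 ⇒ shli (RI)
  rd: (w>>21)&0x7=0x2 → x2
  imm: (w>>0)&0x1fffff=0x12a27a → #1221242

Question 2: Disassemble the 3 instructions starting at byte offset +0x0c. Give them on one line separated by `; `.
[0c] 7d ff ff f8 → 0x7dfffff8
  opcode bits[31:24]=0x7d: jnz/J
  [23:0] imm=16777208 (s24→-8) = #-8
[10] 02 00 00 00 → 0x02000000
  opcode bits[31:24]=0x2: pop/R
  [23:21] rd=0 = x0
[14] c4 97 83 da → 0xc49783da
  opcode bits[31:24]=0xc4: li/RI
  [23:21] rd=4 = x4
  [20:0] imm=1541082 = #1541082

jnz #-8; pop x0; li x4, #1541082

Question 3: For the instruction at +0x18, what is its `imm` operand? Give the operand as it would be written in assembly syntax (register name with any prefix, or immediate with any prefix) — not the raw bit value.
off 0x18: read b2 de fb 50 as big → 0xb2defb50
  top 8b → 0xb2 → addi [RI]
  [23:21] rd=6 = x6
  [20:0] imm=2030416 = #2030416

#2030416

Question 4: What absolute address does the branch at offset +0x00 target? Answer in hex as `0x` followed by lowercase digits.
+0x00: 7d 00 00 08 ⇒ word 0x7d000008 (big)
  top 8b → 0x7d → jnz [J]
  imm@[23:0]=0x8 ⇒ #8
  target = base 0x83f8 + off 0x00 + 4 + imm 8 = 0x8404

0x8404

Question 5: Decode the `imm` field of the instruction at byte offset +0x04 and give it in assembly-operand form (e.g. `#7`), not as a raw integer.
#39809

[04] b2 c0 9b 81 → 0xb2c09b81
  opcode bits[31:24]=0xb2: addi/RI
  [23:21] rd=6 = x6
  [20:0] imm=39809 = #39809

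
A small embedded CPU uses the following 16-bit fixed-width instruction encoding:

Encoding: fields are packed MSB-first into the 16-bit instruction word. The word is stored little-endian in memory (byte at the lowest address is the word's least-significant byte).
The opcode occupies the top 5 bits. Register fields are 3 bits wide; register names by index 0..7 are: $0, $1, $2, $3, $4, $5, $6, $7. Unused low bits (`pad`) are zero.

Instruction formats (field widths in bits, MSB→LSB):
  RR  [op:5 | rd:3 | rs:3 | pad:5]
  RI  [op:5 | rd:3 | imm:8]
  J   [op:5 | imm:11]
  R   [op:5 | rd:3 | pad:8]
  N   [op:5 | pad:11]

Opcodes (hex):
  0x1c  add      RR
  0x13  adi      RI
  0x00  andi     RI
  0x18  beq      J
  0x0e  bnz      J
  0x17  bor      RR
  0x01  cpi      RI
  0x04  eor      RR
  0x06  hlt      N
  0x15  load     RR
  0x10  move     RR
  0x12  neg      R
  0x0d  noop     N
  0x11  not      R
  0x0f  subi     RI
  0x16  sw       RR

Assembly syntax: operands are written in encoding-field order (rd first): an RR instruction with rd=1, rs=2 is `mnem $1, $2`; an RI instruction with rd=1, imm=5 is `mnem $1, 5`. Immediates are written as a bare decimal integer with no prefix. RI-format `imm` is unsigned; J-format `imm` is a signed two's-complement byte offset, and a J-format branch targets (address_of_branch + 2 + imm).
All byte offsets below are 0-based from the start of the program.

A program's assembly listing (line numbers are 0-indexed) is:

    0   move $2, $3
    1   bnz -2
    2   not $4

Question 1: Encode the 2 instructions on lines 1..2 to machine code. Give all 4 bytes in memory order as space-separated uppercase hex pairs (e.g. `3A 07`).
FE 77 00 8C

line 1 (bnz): pack op=0xe:5|imm=-2:11 = 0x77fe; little→ fe 77
line 2 (not): pack op=0x11:5|rd=4:3|pad=0:8 = 0x8c00; little→ 00 8c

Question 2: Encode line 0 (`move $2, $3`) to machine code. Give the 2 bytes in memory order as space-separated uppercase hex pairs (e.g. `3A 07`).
60 82

L0: move op=0x10:5|rd=2:3|rs=3:3|pad=0:5 ⇒ 0x8260 ⇒ little 60 82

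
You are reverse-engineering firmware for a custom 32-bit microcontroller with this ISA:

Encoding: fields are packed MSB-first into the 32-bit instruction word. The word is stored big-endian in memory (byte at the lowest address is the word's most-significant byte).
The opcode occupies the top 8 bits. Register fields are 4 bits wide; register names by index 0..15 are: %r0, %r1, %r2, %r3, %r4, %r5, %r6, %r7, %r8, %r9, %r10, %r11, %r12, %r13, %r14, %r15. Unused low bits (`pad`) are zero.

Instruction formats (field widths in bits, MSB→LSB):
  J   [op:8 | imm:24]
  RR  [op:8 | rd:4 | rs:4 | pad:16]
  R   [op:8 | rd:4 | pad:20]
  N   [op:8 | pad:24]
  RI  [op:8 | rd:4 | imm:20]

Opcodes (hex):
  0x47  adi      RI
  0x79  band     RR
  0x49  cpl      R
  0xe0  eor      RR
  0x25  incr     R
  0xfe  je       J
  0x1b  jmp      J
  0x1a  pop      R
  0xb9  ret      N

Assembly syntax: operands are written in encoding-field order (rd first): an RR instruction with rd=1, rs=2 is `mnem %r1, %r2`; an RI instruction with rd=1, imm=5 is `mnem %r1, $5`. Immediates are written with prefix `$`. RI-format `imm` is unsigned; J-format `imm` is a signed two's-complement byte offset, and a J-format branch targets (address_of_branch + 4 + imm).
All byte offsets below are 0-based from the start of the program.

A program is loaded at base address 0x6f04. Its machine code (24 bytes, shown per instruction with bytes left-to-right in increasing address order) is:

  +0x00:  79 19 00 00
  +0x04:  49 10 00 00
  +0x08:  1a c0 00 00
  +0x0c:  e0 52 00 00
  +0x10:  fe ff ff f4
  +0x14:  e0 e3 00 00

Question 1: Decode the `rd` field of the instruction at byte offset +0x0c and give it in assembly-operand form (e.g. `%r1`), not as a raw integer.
%r5

[0c] e0 52 00 00 → 0xe0520000
  op=0xe0520000>>24=0xe0 ⇒ eor (RR)
  [23:20] rd=5 = %r5
  [19:16] rs=2 = %r2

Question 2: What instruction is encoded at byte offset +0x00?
band %r1, %r9

+0x00: 79 19 00 00 ⇒ word 0x79190000 (big)
  op=0x79190000>>24=0x79 ⇒ band (RR)
  rd: (w>>20)&0xf=0x1 → %r1
  rs: (w>>16)&0xf=0x9 → %r9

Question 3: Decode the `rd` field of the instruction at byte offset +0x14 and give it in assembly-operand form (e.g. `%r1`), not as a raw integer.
%r14

+0x14: e0 e3 00 00 ⇒ word 0xe0e30000 (big)
  top 8b → 0xe0 → eor [RR]
  rd@[23:20]=0xe ⇒ %r14
  rs@[19:16]=0x3 ⇒ %r3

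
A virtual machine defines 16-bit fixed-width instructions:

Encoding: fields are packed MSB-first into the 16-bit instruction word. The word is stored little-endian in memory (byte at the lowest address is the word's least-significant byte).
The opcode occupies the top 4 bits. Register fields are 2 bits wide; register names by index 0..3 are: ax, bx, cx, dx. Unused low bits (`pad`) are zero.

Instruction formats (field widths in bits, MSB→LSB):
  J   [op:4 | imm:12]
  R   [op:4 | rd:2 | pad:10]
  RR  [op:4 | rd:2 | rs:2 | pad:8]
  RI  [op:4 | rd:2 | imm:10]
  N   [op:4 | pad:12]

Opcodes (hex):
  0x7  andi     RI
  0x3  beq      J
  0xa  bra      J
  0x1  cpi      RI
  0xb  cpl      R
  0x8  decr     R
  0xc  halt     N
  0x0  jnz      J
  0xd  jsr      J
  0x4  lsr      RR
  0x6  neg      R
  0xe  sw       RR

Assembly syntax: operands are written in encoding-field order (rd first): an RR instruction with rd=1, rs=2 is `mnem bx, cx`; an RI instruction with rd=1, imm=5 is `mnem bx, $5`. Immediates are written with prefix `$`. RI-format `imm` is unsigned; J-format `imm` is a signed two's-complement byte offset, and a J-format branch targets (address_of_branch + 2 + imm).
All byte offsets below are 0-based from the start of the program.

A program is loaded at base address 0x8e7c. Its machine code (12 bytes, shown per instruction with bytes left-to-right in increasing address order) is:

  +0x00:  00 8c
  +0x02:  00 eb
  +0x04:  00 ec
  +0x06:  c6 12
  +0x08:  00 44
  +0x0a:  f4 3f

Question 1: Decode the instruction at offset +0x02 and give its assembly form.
sw cx, dx

[02] 00 eb → 0xeb00
  opcode bits[15:12]=0xe: sw/RR
  rd@[11:10]=0x2 ⇒ cx
  rs@[9:8]=0x3 ⇒ dx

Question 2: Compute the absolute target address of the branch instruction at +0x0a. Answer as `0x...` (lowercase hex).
0x8e7c

off 0x0a: read f4 3f as little → 0x3ff4
  opcode bits[15:12]=0x3: beq/J
  imm@[11:0]=0xff4 (s12→-12) ⇒ $-12
  target = base 0x8e7c + off 0x0a + 2 + imm -12 = 0x8e7c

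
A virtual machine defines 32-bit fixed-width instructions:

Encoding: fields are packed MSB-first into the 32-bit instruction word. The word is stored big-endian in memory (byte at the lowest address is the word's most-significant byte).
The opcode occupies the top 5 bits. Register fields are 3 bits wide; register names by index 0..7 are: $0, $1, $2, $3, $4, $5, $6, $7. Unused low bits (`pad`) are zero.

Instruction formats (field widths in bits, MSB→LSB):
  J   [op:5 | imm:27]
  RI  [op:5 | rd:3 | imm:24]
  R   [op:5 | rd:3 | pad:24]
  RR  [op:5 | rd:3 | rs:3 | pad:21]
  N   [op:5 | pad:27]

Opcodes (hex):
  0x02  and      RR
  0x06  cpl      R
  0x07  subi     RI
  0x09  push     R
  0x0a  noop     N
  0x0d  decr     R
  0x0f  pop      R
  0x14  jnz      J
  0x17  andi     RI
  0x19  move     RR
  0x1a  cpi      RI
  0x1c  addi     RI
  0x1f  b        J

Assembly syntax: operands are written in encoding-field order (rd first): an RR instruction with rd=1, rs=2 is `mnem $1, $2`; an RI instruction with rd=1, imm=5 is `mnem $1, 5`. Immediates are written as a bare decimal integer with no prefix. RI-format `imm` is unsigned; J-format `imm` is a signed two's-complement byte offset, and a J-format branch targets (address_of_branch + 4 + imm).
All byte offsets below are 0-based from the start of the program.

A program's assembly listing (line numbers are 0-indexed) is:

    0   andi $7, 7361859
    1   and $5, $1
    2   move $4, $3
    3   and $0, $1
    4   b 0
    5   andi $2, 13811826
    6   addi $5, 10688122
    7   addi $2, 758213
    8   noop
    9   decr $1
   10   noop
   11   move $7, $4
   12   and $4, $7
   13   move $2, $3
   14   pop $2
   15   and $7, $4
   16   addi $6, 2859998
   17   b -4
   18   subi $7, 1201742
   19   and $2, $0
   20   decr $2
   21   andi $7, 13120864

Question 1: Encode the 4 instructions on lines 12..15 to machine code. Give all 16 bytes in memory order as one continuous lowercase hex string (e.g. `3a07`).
L12: and op=0x2:5|rd=4:3|rs=7:3|pad=0:21 ⇒ 0x14e00000 ⇒ big 14 e0 00 00
L13: move op=0x19:5|rd=2:3|rs=3:3|pad=0:21 ⇒ 0xca600000 ⇒ big ca 60 00 00
L14: pop op=0xf:5|rd=2:3|pad=0:24 ⇒ 0x7a000000 ⇒ big 7a 00 00 00
L15: and op=0x2:5|rd=7:3|rs=4:3|pad=0:21 ⇒ 0x17800000 ⇒ big 17 80 00 00

14e00000ca6000007a00000017800000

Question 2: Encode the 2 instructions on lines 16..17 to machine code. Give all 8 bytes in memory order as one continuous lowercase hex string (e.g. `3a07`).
line 16 (addi): pack op=0x1c:5|rd=6:3|imm=2859998:24 = 0xe62ba3de; big→ e6 2b a3 de
line 17 (b): pack op=0x1f:5|imm=-4:27 = 0xfffffffc; big→ ff ff ff fc

e62ba3defffffffc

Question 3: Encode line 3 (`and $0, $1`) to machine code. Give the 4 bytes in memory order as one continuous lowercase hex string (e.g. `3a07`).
10200000

line 3 (and): pack op=0x2:5|rd=0:3|rs=1:3|pad=0:21 = 0x10200000; big→ 10 20 00 00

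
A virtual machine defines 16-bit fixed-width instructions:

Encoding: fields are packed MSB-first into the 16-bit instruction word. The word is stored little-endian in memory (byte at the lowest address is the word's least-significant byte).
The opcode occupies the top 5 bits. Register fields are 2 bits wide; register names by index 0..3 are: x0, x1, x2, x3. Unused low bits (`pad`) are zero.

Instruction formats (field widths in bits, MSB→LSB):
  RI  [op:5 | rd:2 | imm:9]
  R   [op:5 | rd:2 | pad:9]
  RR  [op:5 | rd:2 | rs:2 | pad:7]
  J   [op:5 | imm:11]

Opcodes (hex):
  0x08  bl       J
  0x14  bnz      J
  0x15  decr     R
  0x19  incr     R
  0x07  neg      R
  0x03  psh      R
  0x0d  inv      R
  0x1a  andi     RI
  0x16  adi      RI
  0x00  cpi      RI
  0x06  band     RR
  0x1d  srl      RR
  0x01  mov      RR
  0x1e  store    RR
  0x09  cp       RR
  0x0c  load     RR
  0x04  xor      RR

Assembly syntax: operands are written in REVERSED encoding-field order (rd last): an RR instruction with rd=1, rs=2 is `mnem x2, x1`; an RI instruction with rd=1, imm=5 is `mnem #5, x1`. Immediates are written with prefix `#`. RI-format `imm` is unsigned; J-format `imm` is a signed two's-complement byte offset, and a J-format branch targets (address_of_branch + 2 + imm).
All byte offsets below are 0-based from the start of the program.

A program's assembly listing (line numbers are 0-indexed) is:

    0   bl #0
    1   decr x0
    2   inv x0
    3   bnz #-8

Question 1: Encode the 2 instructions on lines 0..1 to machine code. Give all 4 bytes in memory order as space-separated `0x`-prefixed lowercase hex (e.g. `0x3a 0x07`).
0. bl fields op=0x8:5|imm=0:11 → word 4000h → 00 40
1. decr fields op=0x15:5|rd=0:2|pad=0:9 → word a800h → 00 a8

0x00 0x40 0x00 0xa8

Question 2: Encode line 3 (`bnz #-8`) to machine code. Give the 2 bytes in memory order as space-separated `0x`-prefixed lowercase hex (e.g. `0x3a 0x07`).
0xf8 0xa7

L3: bnz op=0x14:5|imm=-8:11 ⇒ 0xa7f8 ⇒ little f8 a7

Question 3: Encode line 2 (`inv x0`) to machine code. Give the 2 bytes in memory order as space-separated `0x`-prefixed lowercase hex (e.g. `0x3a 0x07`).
0x00 0x68

L2: inv op=0xd:5|rd=0:2|pad=0:9 ⇒ 0x6800 ⇒ little 00 68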